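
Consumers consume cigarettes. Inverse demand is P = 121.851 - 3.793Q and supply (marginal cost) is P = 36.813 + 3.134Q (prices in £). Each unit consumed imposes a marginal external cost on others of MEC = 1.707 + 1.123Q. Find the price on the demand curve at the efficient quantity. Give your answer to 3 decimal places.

Social marginal benefit = demand − MEC = 120.144 - 4.916Q.
Set SMB = MC: 120.144 - 4.916Q = 36.813 + 3.134Q → Q* = 10.3517.
Consumer price on the demand curve at Q*: 121.851 − 3.793×10.3517 = 82.5870.

P = £82.587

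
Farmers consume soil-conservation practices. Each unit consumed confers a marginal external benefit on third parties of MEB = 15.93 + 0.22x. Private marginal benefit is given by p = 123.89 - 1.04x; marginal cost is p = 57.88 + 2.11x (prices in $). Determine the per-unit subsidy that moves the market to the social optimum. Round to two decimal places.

Social marginal benefit = demand + MEB = 139.82 - 0.82x.
Set SMB = MC: 139.82 - 0.82x = 57.88 + 2.11x → x* = 27.9659.
The Pigouvian subsidy equals MEB at x*: 15.93 + 0.22×27.9659 = 22.0825.

subsidy = $22.08 per unit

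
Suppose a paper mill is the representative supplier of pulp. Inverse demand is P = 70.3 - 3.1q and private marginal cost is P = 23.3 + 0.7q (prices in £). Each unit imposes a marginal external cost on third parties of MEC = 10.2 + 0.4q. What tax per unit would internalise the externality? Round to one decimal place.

tax = £13.7 per unit

Social marginal cost = private MC + MEC = 33.5 + 1.1q.
Set SMC = demand: 33.5 + 1.1q = 70.3 - 3.1q → q* = 8.7619.
The Pigouvian tax equals MEC at q*: 10.2 + 0.4×8.7619 = 13.7048.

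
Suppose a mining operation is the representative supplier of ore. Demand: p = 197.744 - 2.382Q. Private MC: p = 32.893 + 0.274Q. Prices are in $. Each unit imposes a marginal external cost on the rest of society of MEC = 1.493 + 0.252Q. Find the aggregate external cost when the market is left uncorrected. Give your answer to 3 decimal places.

$578.064

Market equilibrium (private): 32.893 + 0.274Q = 197.744 - 2.382Q → Q_m = 62.0674.
Total external cost = ∫₀^{Q_m} (1.493 + 0.252Q) dQ = 1.493×62.0674 + ½×0.252×62.0674² = 578.0643.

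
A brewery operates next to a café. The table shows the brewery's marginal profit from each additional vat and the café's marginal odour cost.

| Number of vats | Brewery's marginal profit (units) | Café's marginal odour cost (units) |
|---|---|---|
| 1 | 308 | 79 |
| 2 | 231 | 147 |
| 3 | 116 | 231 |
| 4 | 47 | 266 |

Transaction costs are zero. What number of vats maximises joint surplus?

2

Bargaining reaches the level where marginal profit last exceeds marginal odour cost.
That holds through level 2 (231 ≥ 147) but not at 3 (116 < 231).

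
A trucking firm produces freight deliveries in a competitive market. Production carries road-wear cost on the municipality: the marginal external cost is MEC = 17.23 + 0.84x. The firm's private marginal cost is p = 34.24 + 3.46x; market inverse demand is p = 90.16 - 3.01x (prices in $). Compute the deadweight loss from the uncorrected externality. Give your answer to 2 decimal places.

Market equilibrium (private): 34.24 + 3.46x = 90.16 - 3.01x → x_m = 8.6430.
Social marginal cost = private MC + MEC = 51.47 + 4.30x.
Set SMC = demand: 51.47 + 4.30x = 90.16 - 3.01x → x* = 5.2927.
Height of the DWL triangle at x_m is SMC(x_m) − demand(x_m) = MEC(x_m) = 24.4901.
DWL = ½ × 3.3503 × 24.4901 = 41.0246.

DWL = $41.02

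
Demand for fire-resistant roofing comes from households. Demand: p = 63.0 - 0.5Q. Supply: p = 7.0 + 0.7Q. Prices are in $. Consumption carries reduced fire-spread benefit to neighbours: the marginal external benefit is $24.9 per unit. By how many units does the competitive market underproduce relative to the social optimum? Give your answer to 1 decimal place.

Market equilibrium (private): 7.0 + 0.7Q = 63.0 - 0.5Q → Q_m = 46.6667.
Social marginal benefit = demand + MEB = 87.9 - 0.5Q.
Set SMB = MC: 87.9 - 0.5Q = 7.0 + 0.7Q → Q* = 67.4167.
Gap = |46.6667 − 67.4167| = 20.7500.

20.8 units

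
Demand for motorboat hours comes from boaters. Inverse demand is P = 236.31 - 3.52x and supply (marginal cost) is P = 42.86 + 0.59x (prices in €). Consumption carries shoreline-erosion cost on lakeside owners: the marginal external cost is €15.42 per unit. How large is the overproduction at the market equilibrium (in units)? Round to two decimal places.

3.75 units

Market equilibrium (private): 42.86 + 0.59x = 236.31 - 3.52x → x_m = 47.0681.
Social marginal benefit = demand − MEC = 220.89 - 3.52x.
Set SMB = MC: 220.89 - 3.52x = 42.86 + 0.59x → x* = 43.3163.
Gap = |47.0681 − 43.3163| = 3.7518.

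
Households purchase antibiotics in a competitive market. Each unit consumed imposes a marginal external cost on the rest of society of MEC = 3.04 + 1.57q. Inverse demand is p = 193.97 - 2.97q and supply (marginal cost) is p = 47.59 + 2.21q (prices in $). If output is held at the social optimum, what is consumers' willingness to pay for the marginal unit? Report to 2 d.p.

Social marginal benefit = demand − MEC = 190.93 - 4.54q.
Set SMB = MC: 190.93 - 4.54q = 47.59 + 2.21q → q* = 21.2356.
Consumer price on the demand curve at q*: 193.97 − 2.97×21.2356 = 130.9003.

P = $130.90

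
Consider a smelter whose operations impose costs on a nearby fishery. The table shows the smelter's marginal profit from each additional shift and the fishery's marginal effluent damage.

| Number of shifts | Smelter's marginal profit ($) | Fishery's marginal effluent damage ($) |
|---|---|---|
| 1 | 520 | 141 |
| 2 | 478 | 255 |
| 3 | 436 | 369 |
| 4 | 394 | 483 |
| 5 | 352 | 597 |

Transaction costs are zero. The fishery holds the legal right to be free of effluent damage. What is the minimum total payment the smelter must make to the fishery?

$765

Efficient level: marginal profit ≥ marginal effluent damage through level 3, so k* = 3.
With the fishery holding the right, the smelter must at least compensate total damage at k*: 141 + 255 + 369 = 765.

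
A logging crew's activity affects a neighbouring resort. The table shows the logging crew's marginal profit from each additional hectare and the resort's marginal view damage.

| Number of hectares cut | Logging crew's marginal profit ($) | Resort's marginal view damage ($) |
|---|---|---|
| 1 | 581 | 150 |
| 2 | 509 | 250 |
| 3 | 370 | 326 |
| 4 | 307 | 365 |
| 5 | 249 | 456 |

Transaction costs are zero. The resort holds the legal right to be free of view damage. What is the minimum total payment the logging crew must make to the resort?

Efficient level: marginal profit ≥ marginal view damage through level 3, so k* = 3.
With the resort holding the right, the logging crew must at least compensate total damage at k*: 150 + 250 + 326 = 726.

$726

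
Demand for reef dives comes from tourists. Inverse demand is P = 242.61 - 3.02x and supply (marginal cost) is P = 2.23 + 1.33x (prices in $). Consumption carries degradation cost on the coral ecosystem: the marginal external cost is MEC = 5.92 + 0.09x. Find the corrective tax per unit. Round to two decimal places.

Social marginal benefit = demand − MEC = 236.69 - 3.11x.
Set SMB = MC: 236.69 - 3.11x = 2.23 + 1.33x → x* = 52.8063.
The Pigouvian tax equals MEC at x*: 5.92 + 0.09×52.8063 = 10.6726.

tax = $10.67 per unit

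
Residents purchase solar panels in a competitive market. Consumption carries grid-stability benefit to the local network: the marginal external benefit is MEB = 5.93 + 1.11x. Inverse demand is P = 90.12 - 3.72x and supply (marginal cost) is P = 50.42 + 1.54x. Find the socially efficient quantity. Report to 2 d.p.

Social marginal benefit = demand + MEB = 96.05 - 2.61x.
Set SMB = MC: 96.05 - 2.61x = 50.42 + 1.54x → x* = 10.9952.

x* = 11.00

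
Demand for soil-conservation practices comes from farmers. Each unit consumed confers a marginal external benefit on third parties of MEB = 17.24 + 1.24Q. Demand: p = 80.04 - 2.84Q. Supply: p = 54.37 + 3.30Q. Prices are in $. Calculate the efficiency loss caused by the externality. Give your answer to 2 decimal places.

DWL = $51.31

Market equilibrium (private): 54.37 + 3.30Q = 80.04 - 2.84Q → Q_m = 4.1808.
Social marginal benefit = demand + MEB = 97.28 - 1.60Q.
Set SMB = MC: 97.28 - 1.60Q = 54.37 + 3.30Q → Q* = 8.7571.
Height of the DWL triangle at Q_m is SMB(Q_m) − MC(Q_m) = MEB(Q_m) = 22.4242.
DWL = ½ × 4.5763 × 22.4242 = 51.3099.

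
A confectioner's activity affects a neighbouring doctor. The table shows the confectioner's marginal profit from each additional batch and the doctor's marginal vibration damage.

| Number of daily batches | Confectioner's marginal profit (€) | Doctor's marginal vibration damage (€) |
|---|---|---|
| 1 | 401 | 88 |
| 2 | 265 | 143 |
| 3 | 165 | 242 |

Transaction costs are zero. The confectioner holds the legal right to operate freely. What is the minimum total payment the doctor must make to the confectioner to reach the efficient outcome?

Left alone the confectioner would choose level 3 (marginal profit stays positive).
Efficient level: k* = 2 (marginal profit ≥ marginal vibration damage through 2).
The doctor must at least cover the confectioner's forgone profit from cutting 3→2: 165 = 165.

€165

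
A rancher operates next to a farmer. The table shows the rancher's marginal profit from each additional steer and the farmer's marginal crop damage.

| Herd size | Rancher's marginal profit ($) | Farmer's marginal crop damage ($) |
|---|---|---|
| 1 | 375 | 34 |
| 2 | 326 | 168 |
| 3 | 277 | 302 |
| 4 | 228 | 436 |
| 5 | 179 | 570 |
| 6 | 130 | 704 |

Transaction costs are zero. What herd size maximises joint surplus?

2

Bargaining reaches the level where marginal profit last exceeds marginal crop damage.
That holds through level 2 (326 ≥ 168) but not at 3 (277 < 302).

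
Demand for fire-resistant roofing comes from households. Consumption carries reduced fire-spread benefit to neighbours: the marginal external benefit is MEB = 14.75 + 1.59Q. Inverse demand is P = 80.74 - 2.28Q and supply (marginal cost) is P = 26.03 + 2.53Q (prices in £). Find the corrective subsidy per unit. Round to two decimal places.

Social marginal benefit = demand + MEB = 95.49 - 0.69Q.
Set SMB = MC: 95.49 - 0.69Q = 26.03 + 2.53Q → Q* = 21.5714.
The Pigouvian subsidy equals MEB at Q*: 14.75 + 1.59×21.5714 = 49.0485.

subsidy = £49.05 per unit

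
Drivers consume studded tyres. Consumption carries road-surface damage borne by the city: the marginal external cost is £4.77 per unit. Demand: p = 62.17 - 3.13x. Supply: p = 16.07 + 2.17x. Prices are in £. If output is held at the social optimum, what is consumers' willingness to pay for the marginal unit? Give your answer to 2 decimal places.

Social marginal benefit = demand − MEC = 57.40 - 3.13x.
Set SMB = MC: 57.40 - 3.13x = 16.07 + 2.17x → x* = 7.7981.
Consumer price on the demand curve at x*: 62.17 − 3.13×7.7981 = 37.7619.

P = £37.76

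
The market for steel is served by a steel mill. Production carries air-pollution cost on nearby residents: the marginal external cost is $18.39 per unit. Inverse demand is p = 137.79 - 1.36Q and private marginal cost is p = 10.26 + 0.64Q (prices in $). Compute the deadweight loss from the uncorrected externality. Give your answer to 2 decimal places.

Market equilibrium (private): 10.26 + 0.64Q = 137.79 - 1.36Q → Q_m = 63.7650.
Social marginal cost = private MC + MEC = 28.65 + 0.64Q.
Set SMC = demand: 28.65 + 0.64Q = 137.79 - 1.36Q → Q* = 54.5700.
The welfare-loss triangle has base |Q_m − Q*| and height MEC(Q_m) (the vertical gap between SMC and demand is zero at Q* and MEC at Q_m).
DWL = ½ × 9.1950 × 18.3900 = 84.5480.

DWL = $84.55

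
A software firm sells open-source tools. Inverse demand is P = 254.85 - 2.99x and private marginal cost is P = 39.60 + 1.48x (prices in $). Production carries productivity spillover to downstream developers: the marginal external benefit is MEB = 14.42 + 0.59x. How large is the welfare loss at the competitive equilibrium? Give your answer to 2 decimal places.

Market equilibrium (private): 39.60 + 1.48x = 254.85 - 2.99x → x_m = 48.1544.
Social marginal cost = private MC − MEB = 25.18 + 0.89x.
Set SMC = demand: 25.18 + 0.89x = 254.85 - 2.99x → x* = 59.1933.
Height of the DWL triangle at x_m is demand(x_m) − SMC(x_m) = MEB(x_m) = 42.8311.
DWL = ½ × 11.0389 × 42.8311 = 236.4041.

DWL = $236.40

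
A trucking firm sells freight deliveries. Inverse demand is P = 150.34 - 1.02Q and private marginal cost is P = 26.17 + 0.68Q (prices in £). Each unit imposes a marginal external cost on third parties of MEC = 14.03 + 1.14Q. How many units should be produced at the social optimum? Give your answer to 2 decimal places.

Q* = 38.78

Social marginal cost = private MC + MEC = 40.20 + 1.82Q.
Set SMC = demand: 40.20 + 1.82Q = 150.34 - 1.02Q → Q* = 38.7817.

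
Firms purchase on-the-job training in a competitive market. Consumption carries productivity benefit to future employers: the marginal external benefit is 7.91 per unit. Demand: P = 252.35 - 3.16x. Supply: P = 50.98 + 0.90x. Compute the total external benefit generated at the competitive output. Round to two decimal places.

392.32

Market equilibrium (private): 50.98 + 0.90x = 252.35 - 3.16x → x_m = 49.5985.
Total external benefit = MEB × x_m = 7.91 × 49.5985 = 392.3241.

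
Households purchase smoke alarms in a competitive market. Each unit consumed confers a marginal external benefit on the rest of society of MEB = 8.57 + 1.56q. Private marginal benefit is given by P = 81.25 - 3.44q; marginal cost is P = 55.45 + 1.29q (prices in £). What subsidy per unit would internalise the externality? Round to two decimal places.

subsidy = £25.48 per unit

Social marginal benefit = demand + MEB = 89.82 - 1.88q.
Set SMB = MC: 89.82 - 1.88q = 55.45 + 1.29q → q* = 10.8423.
The Pigouvian subsidy equals MEB at q*: 8.57 + 1.56×10.8423 = 25.4840.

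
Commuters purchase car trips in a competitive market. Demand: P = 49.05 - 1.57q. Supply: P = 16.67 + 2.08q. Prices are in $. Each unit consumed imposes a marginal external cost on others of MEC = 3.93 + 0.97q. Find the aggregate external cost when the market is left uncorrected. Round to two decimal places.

$73.03

Market equilibrium (private): 16.67 + 2.08q = 49.05 - 1.57q → q_m = 8.8712.
Total external cost = ∫₀^{q_m} (3.93 + 0.97q) dq = 3.93×8.8712 + ½×0.97×8.8712² = 73.0324.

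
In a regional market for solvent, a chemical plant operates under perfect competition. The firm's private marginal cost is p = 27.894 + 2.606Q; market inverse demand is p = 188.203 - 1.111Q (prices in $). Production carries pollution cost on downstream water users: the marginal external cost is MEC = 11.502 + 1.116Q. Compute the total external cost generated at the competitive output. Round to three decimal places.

Market equilibrium (private): 27.894 + 2.606Q = 188.203 - 1.111Q → Q_m = 43.1286.
Total external cost = ∫₀^{Q_m} (11.502 + 1.116Q) dQ = 11.502×43.1286 + ½×1.116×43.1286² = 1533.9876.

$1533.988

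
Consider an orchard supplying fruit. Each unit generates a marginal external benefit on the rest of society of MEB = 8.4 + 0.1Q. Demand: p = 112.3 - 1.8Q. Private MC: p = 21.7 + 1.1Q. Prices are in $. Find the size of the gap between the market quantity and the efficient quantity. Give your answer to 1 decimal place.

Market equilibrium (private): 21.7 + 1.1Q = 112.3 - 1.8Q → Q_m = 31.2414.
Social marginal cost = private MC − MEB = 13.3 + Q.
Set SMC = demand: 13.3 + Q = 112.3 - 1.8Q → Q* = 35.3571.
Gap = |31.2414 − 35.3571| = 4.1157.

4.1 units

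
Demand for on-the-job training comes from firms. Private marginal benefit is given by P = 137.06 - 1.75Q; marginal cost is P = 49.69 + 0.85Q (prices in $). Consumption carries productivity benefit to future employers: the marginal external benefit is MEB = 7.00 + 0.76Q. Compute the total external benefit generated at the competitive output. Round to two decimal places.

$664.33

Market equilibrium (private): 49.69 + 0.85Q = 137.06 - 1.75Q → Q_m = 33.6038.
Total external benefit = ∫₀^{Q_m} (7.00 + 0.76Q) dQ = 7.00×33.6038 + ½×0.76×33.6038² = 664.3284.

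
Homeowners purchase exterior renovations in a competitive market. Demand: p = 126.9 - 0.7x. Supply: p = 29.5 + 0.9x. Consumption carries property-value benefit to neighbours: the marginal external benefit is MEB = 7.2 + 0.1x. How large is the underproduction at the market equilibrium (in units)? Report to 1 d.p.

Market equilibrium (private): 29.5 + 0.9x = 126.9 - 0.7x → x_m = 60.8750.
Social marginal benefit = demand + MEB = 134.1 - 0.6x.
Set SMB = MC: 134.1 - 0.6x = 29.5 + 0.9x → x* = 69.7333.
Gap = |60.8750 − 69.7333| = 8.8583.

8.9 units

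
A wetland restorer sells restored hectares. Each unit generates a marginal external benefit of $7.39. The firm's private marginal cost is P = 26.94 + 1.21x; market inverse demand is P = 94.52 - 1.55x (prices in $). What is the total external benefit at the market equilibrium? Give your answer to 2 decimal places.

Market equilibrium (private): 26.94 + 1.21x = 94.52 - 1.55x → x_m = 24.4855.
Total external benefit = MEB × x_m = 7.39 × 24.4855 = 180.9478.

$180.95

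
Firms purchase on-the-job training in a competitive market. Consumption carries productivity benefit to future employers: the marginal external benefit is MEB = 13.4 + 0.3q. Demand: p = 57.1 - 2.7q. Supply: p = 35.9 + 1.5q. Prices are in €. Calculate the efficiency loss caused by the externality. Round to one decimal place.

Market equilibrium (private): 35.9 + 1.5q = 57.1 - 2.7q → q_m = 5.0476.
Social marginal benefit = demand + MEB = 70.5 - 2.4q.
Set SMB = MC: 70.5 - 2.4q = 35.9 + 1.5q → q* = 8.8718.
The loss is the area between SMB and MC from q* to q_m; with linear curves that's a triangle of height MEB(q_m).
DWL = ½ × 3.8242 × 14.9143 = 28.5176.

DWL = €28.5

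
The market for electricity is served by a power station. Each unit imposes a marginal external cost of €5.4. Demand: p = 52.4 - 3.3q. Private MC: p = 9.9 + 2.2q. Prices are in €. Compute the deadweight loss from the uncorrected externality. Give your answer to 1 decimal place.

DWL = €2.7

Market equilibrium (private): 9.9 + 2.2q = 52.4 - 3.3q → q_m = 7.7273.
Social marginal cost = private MC + MEC = 15.3 + 2.2q.
Set SMC = demand: 15.3 + 2.2q = 52.4 - 3.3q → q* = 6.7455.
Between q* and q_m the wedge SMC − demand runs linearly from 0 to MEC(q_m), so the loss is a triangle.
DWL = ½ × 0.9818 × 5.4000 = 2.6509.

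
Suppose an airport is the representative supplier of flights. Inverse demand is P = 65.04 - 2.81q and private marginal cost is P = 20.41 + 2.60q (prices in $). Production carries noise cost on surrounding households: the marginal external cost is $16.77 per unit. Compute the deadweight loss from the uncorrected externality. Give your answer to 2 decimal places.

DWL = $25.99

Market equilibrium (private): 20.41 + 2.60q = 65.04 - 2.81q → q_m = 8.2495.
Social marginal cost = private MC + MEC = 37.18 + 2.60q.
Set SMC = demand: 37.18 + 2.60q = 65.04 - 2.81q → q* = 5.1497.
The welfare-loss triangle has base |q_m − q*| and height MEC(q_m) (the vertical gap between SMC and demand is zero at q* and MEC at q_m).
DWL = ½ × 3.0998 × 16.7700 = 25.9918.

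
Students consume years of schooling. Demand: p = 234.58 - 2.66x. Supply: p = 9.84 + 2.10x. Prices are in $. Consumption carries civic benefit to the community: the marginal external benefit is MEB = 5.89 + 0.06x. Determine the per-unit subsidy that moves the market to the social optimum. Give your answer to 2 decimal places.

Social marginal benefit = demand + MEB = 240.47 - 2.60x.
Set SMB = MC: 240.47 - 2.60x = 9.84 + 2.10x → x* = 49.0702.
The Pigouvian subsidy equals MEB at x*: 5.89 + 0.06×49.0702 = 8.8342.

subsidy = $8.83 per unit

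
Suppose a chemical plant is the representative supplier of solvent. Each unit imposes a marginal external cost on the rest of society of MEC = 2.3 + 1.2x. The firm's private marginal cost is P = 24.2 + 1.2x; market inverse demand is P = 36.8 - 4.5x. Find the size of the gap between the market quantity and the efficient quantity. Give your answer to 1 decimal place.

Market equilibrium (private): 24.2 + 1.2x = 36.8 - 4.5x → x_m = 2.2105.
Social marginal cost = private MC + MEC = 26.5 + 2.4x.
Set SMC = demand: 26.5 + 2.4x = 36.8 - 4.5x → x* = 1.4928.
Gap = |2.2105 − 1.4928| = 0.7177.

0.7 units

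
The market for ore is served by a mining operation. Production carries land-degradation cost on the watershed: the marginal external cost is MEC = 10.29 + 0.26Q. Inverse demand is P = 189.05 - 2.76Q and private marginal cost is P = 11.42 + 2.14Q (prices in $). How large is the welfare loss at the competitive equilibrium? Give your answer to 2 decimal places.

DWL = $37.66

Market equilibrium (private): 11.42 + 2.14Q = 189.05 - 2.76Q → Q_m = 36.2510.
Social marginal cost = private MC + MEC = 21.71 + 2.40Q.
Set SMC = demand: 21.71 + 2.40Q = 189.05 - 2.76Q → Q* = 32.4302.
Between Q* and Q_m the wedge SMC − demand runs linearly from 0 to MEC(Q_m), so the loss is a triangle.
DWL = ½ × 3.8208 × 19.7153 = 37.6641.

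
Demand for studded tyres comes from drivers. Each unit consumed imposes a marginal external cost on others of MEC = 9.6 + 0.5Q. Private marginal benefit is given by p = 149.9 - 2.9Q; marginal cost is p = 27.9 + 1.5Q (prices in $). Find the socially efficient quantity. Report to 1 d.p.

Social marginal benefit = demand − MEC = 140.3 - 3.4Q.
Set SMB = MC: 140.3 - 3.4Q = 27.9 + 1.5Q → Q* = 22.9388.

Q* = 22.9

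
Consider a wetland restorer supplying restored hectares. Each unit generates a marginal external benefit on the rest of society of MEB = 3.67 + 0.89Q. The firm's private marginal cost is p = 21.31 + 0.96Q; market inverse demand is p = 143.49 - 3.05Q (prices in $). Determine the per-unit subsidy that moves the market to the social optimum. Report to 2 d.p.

Social marginal cost = private MC − MEB = 17.64 + 0.07Q.
Set SMC = demand: 17.64 + 0.07Q = 143.49 - 3.05Q → Q* = 40.3365.
The Pigouvian subsidy equals MEB at Q*: 3.67 + 0.89×40.3365 = 39.5695.

subsidy = $39.57 per unit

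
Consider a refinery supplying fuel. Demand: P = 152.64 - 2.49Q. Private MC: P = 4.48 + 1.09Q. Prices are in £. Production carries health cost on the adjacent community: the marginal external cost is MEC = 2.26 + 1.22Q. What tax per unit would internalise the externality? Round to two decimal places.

Social marginal cost = private MC + MEC = 6.74 + 2.31Q.
Set SMC = demand: 6.74 + 2.31Q = 152.64 - 2.49Q → Q* = 30.3958.
The Pigouvian tax equals MEC at Q*: 2.26 + 1.22×30.3958 = 39.3429.

tax = £39.34 per unit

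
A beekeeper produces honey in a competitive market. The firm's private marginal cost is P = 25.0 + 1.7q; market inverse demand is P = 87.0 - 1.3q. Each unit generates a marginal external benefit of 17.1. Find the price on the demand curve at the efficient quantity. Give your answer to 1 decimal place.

P = 52.7

Social marginal cost = private MC − MEB = 7.9 + 1.7q.
Set SMC = demand: 7.9 + 1.7q = 87.0 - 1.3q → q* = 26.3667.
Consumer price on the demand curve at q*: 87.0 − 1.3×26.3667 = 52.7233.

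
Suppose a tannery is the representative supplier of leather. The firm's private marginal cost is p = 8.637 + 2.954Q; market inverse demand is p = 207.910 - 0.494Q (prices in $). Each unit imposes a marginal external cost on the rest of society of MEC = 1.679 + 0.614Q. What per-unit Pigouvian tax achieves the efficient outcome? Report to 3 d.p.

Social marginal cost = private MC + MEC = 10.316 + 3.568Q.
Set SMC = demand: 10.316 + 3.568Q = 207.910 - 0.494Q → Q* = 48.6445.
The Pigouvian tax equals MEC at Q*: 1.679 + 0.614×48.6445 = 31.5467.

tax = $31.547 per unit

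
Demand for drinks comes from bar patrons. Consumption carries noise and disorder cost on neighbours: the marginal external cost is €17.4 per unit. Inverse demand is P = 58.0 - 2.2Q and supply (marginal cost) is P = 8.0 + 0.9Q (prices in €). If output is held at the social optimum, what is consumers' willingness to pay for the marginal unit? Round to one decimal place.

Social marginal benefit = demand − MEC = 40.6 - 2.2Q.
Set SMB = MC: 40.6 - 2.2Q = 8.0 + 0.9Q → Q* = 10.5161.
Consumer price on the demand curve at Q*: 58.0 − 2.2×10.5161 = 34.8646.

P = €34.9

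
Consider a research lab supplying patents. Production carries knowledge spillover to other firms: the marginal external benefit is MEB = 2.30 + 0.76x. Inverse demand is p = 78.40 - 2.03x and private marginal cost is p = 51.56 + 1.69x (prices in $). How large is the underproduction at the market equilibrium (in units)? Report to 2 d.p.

Market equilibrium (private): 51.56 + 1.69x = 78.40 - 2.03x → x_m = 7.2151.
Social marginal cost = private MC − MEB = 49.26 + 0.93x.
Set SMC = demand: 49.26 + 0.93x = 78.40 - 2.03x → x* = 9.8446.
Gap = |7.2151 − 9.8446| = 2.6295.

2.63 units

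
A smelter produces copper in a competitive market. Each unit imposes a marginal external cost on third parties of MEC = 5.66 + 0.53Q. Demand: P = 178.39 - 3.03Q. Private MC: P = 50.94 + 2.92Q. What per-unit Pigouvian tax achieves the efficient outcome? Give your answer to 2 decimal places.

Social marginal cost = private MC + MEC = 56.60 + 3.45Q.
Set SMC = demand: 56.60 + 3.45Q = 178.39 - 3.03Q → Q* = 18.7948.
The Pigouvian tax equals MEC at Q*: 5.66 + 0.53×18.7948 = 15.6212.

tax = 15.62 per unit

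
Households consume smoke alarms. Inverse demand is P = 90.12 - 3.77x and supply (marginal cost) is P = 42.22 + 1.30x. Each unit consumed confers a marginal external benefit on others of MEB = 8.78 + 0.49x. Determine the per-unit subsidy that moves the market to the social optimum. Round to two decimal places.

Social marginal benefit = demand + MEB = 98.90 - 3.28x.
Set SMB = MC: 98.90 - 3.28x = 42.22 + 1.30x → x* = 12.3755.
The Pigouvian subsidy equals MEB at x*: 8.78 + 0.49×12.3755 = 14.8440.

subsidy = 14.84 per unit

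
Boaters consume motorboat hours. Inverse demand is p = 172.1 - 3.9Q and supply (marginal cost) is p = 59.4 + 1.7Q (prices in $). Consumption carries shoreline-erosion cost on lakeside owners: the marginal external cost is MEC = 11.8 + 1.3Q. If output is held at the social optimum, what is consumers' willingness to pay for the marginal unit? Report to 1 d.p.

Social marginal benefit = demand − MEC = 160.3 - 5.2Q.
Set SMB = MC: 160.3 - 5.2Q = 59.4 + 1.7Q → Q* = 14.6232.
Consumer price on the demand curve at Q*: 172.1 − 3.9×14.6232 = 115.0695.

P = $115.1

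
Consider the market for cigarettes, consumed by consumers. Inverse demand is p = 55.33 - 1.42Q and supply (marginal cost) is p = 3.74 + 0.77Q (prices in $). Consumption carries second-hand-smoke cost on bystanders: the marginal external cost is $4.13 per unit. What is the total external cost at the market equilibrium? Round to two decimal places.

Market equilibrium (private): 3.74 + 0.77Q = 55.33 - 1.42Q → Q_m = 23.5571.
Total external cost = MEC × Q_m = 4.13 × 23.5571 = 97.2908.

$97.29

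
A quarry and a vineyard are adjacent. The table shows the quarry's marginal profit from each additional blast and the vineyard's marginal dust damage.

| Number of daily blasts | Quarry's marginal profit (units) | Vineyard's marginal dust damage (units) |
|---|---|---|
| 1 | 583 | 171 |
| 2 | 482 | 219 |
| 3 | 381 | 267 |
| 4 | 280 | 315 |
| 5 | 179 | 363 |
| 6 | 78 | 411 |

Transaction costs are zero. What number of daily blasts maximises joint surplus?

3

Bargaining reaches the level where marginal profit last exceeds marginal dust damage.
That holds through level 3 (381 ≥ 267) but not at 4 (280 < 315).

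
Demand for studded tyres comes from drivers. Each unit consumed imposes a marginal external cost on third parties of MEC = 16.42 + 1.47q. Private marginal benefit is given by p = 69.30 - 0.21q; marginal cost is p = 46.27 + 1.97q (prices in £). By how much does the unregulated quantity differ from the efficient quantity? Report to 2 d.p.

8.75 units

Market equilibrium (private): 46.27 + 1.97q = 69.30 - 0.21q → q_m = 10.5642.
Social marginal benefit = demand − MEC = 52.88 - 1.68q.
Set SMB = MC: 52.88 - 1.68q = 46.27 + 1.97q → q* = 1.8110.
Gap = |10.5642 − 1.8110| = 8.7532.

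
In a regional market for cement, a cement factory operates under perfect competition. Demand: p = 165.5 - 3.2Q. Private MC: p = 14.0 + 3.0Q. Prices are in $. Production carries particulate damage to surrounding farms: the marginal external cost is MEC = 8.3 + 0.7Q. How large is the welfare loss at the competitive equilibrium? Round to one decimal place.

Market equilibrium (private): 14.0 + 3.0Q = 165.5 - 3.2Q → Q_m = 24.4355.
Social marginal cost = private MC + MEC = 22.3 + 3.7Q.
Set SMC = demand: 22.3 + 3.7Q = 165.5 - 3.2Q → Q* = 20.7536.
Height of the DWL triangle at Q_m is SMC(Q_m) − demand(Q_m) = MEC(Q_m) = 25.4048.
DWL = ½ × 3.6819 × 25.4048 = 46.7690.

DWL = $46.8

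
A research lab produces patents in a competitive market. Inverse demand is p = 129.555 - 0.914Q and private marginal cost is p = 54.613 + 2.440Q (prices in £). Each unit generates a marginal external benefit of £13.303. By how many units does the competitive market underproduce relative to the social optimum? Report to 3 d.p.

3.966 units

Market equilibrium (private): 54.613 + 2.440Q = 129.555 - 0.914Q → Q_m = 22.3441.
Social marginal cost = private MC − MEB = 41.310 + 2.440Q.
Set SMC = demand: 41.310 + 2.440Q = 129.555 - 0.914Q → Q* = 26.3104.
Gap = |22.3441 − 26.3104| = 3.9663.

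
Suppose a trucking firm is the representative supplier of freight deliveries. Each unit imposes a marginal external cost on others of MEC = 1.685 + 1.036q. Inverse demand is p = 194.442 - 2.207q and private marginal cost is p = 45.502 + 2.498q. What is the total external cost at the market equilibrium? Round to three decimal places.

572.419

Market equilibrium (private): 45.502 + 2.498q = 194.442 - 2.207q → q_m = 31.6557.
Total external cost = ∫₀^{q_m} (1.685 + 1.036q) dq = 1.685×31.6557 + ½×1.036×31.6557² = 572.4190.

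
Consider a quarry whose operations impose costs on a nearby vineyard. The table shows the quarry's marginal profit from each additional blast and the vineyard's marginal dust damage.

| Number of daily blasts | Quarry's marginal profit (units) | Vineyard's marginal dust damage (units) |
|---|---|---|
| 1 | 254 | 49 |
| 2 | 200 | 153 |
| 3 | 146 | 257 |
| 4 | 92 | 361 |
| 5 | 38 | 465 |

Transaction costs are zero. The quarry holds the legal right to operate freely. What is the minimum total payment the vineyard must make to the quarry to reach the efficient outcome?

276

Left alone the quarry would choose level 5 (marginal profit stays positive).
Efficient level: k* = 2 (marginal profit ≥ marginal dust damage through 2).
The vineyard must at least cover the quarry's forgone profit from cutting 5→2: 146 + 92 + 38 = 276.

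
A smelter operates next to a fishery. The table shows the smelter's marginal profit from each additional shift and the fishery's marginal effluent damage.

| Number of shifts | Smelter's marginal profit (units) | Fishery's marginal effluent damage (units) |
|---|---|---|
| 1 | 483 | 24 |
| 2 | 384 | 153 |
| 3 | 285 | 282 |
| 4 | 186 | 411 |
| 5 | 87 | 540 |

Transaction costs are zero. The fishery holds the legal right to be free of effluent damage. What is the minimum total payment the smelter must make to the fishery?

459

Efficient level: marginal profit ≥ marginal effluent damage through level 3, so k* = 3.
With the fishery holding the right, the smelter must at least compensate total damage at k*: 24 + 153 + 282 = 459.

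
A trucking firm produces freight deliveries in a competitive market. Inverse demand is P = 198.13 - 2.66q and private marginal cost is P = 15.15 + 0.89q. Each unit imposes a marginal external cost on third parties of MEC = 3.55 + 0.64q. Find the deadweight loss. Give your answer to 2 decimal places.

DWL = 159.31

Market equilibrium (private): 15.15 + 0.89q = 198.13 - 2.66q → q_m = 51.5437.
Social marginal cost = private MC + MEC = 18.70 + 1.53q.
Set SMC = demand: 18.70 + 1.53q = 198.13 - 2.66q → q* = 42.8234.
The welfare-loss triangle has base |q_m − q*| and height MEC(q_m) (the vertical gap between SMC and demand is zero at q* and MEC at q_m).
DWL = ½ × 8.7203 × 36.5379 = 159.3107.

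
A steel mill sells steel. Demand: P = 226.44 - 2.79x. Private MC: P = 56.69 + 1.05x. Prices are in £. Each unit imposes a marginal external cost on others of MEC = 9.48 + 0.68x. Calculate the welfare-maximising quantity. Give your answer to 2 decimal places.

x* = 35.46

Social marginal cost = private MC + MEC = 66.17 + 1.73x.
Set SMC = demand: 66.17 + 1.73x = 226.44 - 2.79x → x* = 35.4580.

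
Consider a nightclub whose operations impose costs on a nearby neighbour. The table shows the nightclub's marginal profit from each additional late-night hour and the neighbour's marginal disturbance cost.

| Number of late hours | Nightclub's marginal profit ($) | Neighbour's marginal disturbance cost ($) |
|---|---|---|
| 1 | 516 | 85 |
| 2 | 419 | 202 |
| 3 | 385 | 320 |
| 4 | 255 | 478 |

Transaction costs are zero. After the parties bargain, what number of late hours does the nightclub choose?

3

Bargaining reaches the level where marginal profit last exceeds marginal disturbance cost.
That holds through level 3 (385 ≥ 320) but not at 4 (255 < 478).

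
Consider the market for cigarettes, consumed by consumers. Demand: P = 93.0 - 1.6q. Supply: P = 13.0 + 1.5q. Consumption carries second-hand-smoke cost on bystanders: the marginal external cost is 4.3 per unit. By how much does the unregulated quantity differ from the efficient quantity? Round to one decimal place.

Market equilibrium (private): 13.0 + 1.5q = 93.0 - 1.6q → q_m = 25.8065.
Social marginal benefit = demand − MEC = 88.7 - 1.6q.
Set SMB = MC: 88.7 - 1.6q = 13.0 + 1.5q → q* = 24.4194.
Gap = |25.8065 − 24.4194| = 1.3871.

1.4 units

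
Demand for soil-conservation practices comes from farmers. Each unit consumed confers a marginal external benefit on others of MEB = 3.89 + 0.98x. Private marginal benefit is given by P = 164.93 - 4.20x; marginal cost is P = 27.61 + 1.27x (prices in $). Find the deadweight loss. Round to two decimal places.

Market equilibrium (private): 27.61 + 1.27x = 164.93 - 4.20x → x_m = 25.1042.
Social marginal benefit = demand + MEB = 168.82 - 3.22x.
Set SMB = MC: 168.82 - 3.22x = 27.61 + 1.27x → x* = 31.4499.
The loss is the area between SMB and MC from x* to x_m; with linear curves that's a triangle of height MEB(x_m).
DWL = ½ × 6.3457 × 28.4921 = 90.4012.

DWL = $90.40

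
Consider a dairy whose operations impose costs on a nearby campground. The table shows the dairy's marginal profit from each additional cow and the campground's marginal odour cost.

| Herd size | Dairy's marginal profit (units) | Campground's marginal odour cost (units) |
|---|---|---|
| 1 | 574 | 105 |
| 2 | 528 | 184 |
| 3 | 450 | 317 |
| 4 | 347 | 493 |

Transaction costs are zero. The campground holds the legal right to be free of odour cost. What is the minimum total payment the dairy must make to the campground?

606

Efficient level: marginal profit ≥ marginal odour cost through level 3, so k* = 3.
With the campground holding the right, the dairy must at least compensate total damage at k*: 105 + 184 + 317 = 606.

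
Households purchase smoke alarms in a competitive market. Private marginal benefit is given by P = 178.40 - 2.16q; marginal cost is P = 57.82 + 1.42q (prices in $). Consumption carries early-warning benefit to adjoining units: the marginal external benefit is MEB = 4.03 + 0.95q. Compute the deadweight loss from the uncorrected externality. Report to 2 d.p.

Market equilibrium (private): 57.82 + 1.42q = 178.40 - 2.16q → q_m = 33.6816.
Social marginal benefit = demand + MEB = 182.43 - 1.21q.
Set SMB = MC: 182.43 - 1.21q = 57.82 + 1.42q → q* = 47.3802.
The welfare-loss triangle has base |q_m − q*| and height MEB(q_m) (the vertical gap between SMB and MC is zero at q* and MEB at q_m).
DWL = ½ × 13.6986 × 36.0275 = 246.7632.

DWL = $246.76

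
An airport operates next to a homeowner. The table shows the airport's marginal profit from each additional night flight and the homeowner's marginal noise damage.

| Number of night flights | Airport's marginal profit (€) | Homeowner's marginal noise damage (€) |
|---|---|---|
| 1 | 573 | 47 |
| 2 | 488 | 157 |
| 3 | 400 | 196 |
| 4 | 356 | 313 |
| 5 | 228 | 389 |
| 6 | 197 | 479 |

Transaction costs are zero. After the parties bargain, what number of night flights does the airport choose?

4

Bargaining reaches the level where marginal profit last exceeds marginal noise damage.
That holds through level 4 (356 ≥ 313) but not at 5 (228 < 389).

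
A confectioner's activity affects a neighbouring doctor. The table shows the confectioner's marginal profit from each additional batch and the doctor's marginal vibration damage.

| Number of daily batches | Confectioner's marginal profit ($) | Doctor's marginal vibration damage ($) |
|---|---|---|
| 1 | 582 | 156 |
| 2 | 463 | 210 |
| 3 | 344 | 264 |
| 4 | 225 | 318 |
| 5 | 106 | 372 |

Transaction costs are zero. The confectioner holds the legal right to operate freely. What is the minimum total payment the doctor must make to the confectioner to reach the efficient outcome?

Left alone the confectioner would choose level 5 (marginal profit stays positive).
Efficient level: k* = 3 (marginal profit ≥ marginal vibration damage through 3).
The doctor must at least cover the confectioner's forgone profit from cutting 5→3: 225 + 106 = 331.

$331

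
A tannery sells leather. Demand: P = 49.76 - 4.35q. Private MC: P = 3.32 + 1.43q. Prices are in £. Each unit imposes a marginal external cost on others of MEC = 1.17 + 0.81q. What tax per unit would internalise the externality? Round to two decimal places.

Social marginal cost = private MC + MEC = 4.49 + 2.24q.
Set SMC = demand: 4.49 + 2.24q = 49.76 - 4.35q → q* = 6.8695.
The Pigouvian tax equals MEC at q*: 1.17 + 0.81×6.8695 = 6.7343.

tax = £6.73 per unit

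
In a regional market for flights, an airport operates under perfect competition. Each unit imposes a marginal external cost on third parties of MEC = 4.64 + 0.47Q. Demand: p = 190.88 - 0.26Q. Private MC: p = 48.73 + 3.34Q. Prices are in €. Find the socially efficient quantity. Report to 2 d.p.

Q* = 33.79

Social marginal cost = private MC + MEC = 53.37 + 3.81Q.
Set SMC = demand: 53.37 + 3.81Q = 190.88 - 0.26Q → Q* = 33.7862.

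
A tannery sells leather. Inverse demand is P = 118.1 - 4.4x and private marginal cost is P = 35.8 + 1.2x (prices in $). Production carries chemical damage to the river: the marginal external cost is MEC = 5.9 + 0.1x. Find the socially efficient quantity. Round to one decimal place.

x* = 13.4

Social marginal cost = private MC + MEC = 41.7 + 1.3x.
Set SMC = demand: 41.7 + 1.3x = 118.1 - 4.4x → x* = 13.4035.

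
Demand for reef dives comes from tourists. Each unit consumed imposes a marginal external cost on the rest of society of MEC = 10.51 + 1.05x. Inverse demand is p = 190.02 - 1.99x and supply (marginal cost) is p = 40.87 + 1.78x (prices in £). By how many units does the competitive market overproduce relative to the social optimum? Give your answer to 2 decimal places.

Market equilibrium (private): 40.87 + 1.78x = 190.02 - 1.99x → x_m = 39.5623.
Social marginal benefit = demand − MEC = 179.51 - 3.04x.
Set SMB = MC: 179.51 - 3.04x = 40.87 + 1.78x → x* = 28.7635.
Gap = |39.5623 − 28.7635| = 10.7988.

10.80 units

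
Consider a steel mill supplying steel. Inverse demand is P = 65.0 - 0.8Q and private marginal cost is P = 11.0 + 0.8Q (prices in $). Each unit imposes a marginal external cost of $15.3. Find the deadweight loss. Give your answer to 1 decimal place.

Market equilibrium (private): 11.0 + 0.8Q = 65.0 - 0.8Q → Q_m = 33.7500.
Social marginal cost = private MC + MEC = 26.3 + 0.8Q.
Set SMC = demand: 26.3 + 0.8Q = 65.0 - 0.8Q → Q* = 24.1875.
The loss is the area between SMC and demand from Q* to Q_m; with linear curves that's a triangle of height MEC(Q_m).
DWL = ½ × 9.5625 × 15.3000 = 73.1531.

DWL = $73.2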